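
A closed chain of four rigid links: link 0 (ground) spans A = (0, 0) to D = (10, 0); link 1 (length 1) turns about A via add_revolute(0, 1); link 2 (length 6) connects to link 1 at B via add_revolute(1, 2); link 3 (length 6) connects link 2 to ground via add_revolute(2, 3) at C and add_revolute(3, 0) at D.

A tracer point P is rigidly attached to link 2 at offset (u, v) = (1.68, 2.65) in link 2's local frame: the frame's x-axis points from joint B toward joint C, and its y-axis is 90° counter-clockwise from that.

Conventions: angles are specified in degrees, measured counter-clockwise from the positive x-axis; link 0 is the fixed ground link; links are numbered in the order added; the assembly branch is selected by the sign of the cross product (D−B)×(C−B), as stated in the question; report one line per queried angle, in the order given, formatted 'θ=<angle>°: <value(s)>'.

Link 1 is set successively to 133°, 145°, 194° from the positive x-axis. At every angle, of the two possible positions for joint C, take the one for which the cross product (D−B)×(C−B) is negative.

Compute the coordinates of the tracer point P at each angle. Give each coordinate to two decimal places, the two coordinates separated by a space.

A=(0,0), D=(10.00,0)
θ=133°: B = A + 1.00·(cos133°, sin133°) = (-0.6820, 0.7314)
θ=133°: |BD| = 10.7070
θ=133°: circle(B,6.00) ∩ circle(D,6.00): a=5.3535, h=2.7092
θ=133°:   candidates: C₊=(4.8441,3.0686) cross=29.008; C₋=(4.4739,-2.3372) cross=-29.008
θ=133°:   branch - wants cross < 0 → take C=(4.4739,-2.3372) (cross=-29.008)
θ=133°: ex = (C−B)/|BC| = (0.8593,-0.5114); ey = (0.5114,0.8593)
θ=133°: P = B + 1.68·ex + 2.65·ey = (2.1170,2.1494)
θ=145°: B = A + 1.00·(cos145°, sin145°) = (-0.8192, 0.5736)
θ=145°: |BD| = 10.8343
θ=145°: circle(B,6.00) ∩ circle(D,6.00): a=5.4172, h=2.5796
θ=145°:   candidates: C₊=(4.7270,2.8628) cross=27.948; C₋=(4.4539,-2.2892) cross=-27.948
θ=145°:   branch - wants cross < 0 → take C=(4.4539,-2.2892) (cross=-27.948)
θ=145°: ex = (C−B)/|BC| = (0.8788,-0.4771); ey = (0.4771,0.8788)
θ=145°: P = B + 1.68·ex + 2.65·ey = (1.9217,2.1009)
θ=194°: B = A + 1.00·(cos194°, sin194°) = (-0.9703, -0.2419)
θ=194°: |BD| = 10.9730
θ=194°: circle(B,6.00) ∩ circle(D,6.00): a=5.4865, h=2.4287
θ=194°:   candidates: C₊=(4.4613,2.3071) cross=26.650; C₋=(4.5684,-2.5491) cross=-26.650
θ=194°:   branch - wants cross < 0 → take C=(4.5684,-2.5491) (cross=-26.650)
θ=194°: ex = (C−B)/|BC| = (0.9231,-0.3845); ey = (0.3845,0.9231)
θ=194°: P = B + 1.68·ex + 2.65·ey = (1.5995,1.5583)

θ=133°: 2.12 2.15
θ=145°: 1.92 2.10
θ=194°: 1.60 1.56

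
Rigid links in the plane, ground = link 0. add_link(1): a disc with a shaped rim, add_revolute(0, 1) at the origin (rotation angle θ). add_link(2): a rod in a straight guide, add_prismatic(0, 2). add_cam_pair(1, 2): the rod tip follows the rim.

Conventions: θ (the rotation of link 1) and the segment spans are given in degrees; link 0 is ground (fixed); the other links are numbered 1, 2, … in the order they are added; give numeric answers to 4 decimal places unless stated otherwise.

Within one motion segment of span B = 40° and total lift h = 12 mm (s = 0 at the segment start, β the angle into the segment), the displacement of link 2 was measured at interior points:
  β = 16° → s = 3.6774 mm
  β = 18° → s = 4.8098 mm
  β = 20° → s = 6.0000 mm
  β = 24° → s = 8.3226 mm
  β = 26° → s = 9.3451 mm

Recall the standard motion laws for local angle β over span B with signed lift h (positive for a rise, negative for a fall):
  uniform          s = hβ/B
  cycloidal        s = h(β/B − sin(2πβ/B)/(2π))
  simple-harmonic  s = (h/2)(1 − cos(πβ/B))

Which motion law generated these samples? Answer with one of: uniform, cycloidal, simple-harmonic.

candidates at β/B = r: uniform s = h·r (linear in β); cycloidal s = h·(r − sin(2πr)/(2π)); simple-harmonic s = (h/2)(1 − cos(πr))
β=16°: printed 3.6774 | uniform 4.8000, cycloidal 3.6774, simple-harmonic 4.1459
β=18°: printed 4.8098 | uniform 5.4000, cycloidal 4.8098, simple-harmonic 5.0614
β=20°: printed 6.0000 | uniform 6.0000, cycloidal 6.0000, simple-harmonic 6.0000
β=24°: printed 8.3226 | uniform 7.2000, cycloidal 8.3226, simple-harmonic 7.8541
β=26°: printed 9.3451 | uniform 7.8000, cycloidal 9.3451, simple-harmonic 8.7239
only one law matches every sample → cycloidal

cycloidal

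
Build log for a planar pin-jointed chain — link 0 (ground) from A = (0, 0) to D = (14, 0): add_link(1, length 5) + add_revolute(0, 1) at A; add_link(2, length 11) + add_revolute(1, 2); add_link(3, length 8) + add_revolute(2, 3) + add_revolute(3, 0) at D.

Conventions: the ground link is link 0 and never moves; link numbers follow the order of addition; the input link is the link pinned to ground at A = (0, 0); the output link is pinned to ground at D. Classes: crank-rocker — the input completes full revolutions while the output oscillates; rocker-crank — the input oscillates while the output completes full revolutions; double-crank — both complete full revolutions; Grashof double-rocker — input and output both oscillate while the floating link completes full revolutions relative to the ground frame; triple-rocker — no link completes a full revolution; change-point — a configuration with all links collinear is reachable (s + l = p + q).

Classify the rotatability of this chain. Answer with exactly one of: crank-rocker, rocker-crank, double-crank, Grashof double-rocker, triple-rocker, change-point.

lengths: ground=14, input=5, coupler=11, output=8
sorted: s=5 (shortest), l=14 (longest), p+q=19
s + l = 19 vs p + q = 19
s + l = p + q → change-point (collinear configuration reachable)

change-point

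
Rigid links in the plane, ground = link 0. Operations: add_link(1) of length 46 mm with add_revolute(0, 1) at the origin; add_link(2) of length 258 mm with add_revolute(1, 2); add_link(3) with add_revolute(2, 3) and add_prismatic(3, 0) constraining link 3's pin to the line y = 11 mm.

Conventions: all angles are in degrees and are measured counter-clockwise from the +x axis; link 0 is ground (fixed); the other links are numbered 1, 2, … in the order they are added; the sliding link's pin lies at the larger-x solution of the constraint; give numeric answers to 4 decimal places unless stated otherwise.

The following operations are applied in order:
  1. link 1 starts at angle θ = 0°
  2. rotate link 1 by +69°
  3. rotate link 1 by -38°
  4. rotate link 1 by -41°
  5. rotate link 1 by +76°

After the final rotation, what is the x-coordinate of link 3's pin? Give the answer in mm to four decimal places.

geometry: r = 46 mm, L = 258 mm, e = 11 mm; θ starts at 0°
rotate link 1 by +69°: θ ← 0° +69° = 69°
rotate link 1 by -38°: θ ← 69° -38° = 31°
rotate link 1 by -41°: θ ← 31° -41° = -10°
rotate link 1 by +76°: θ ← -10° +76° = 66°
crank pin P = (r cos θ, r sin θ) = (18.709886, 42.023091)
h = r sin θ − e = 42.023091 − 11 = 31.023091
x = r cos θ + √(L² − h²) = 18.709886 + 256.128030 = 274.837916

274.8379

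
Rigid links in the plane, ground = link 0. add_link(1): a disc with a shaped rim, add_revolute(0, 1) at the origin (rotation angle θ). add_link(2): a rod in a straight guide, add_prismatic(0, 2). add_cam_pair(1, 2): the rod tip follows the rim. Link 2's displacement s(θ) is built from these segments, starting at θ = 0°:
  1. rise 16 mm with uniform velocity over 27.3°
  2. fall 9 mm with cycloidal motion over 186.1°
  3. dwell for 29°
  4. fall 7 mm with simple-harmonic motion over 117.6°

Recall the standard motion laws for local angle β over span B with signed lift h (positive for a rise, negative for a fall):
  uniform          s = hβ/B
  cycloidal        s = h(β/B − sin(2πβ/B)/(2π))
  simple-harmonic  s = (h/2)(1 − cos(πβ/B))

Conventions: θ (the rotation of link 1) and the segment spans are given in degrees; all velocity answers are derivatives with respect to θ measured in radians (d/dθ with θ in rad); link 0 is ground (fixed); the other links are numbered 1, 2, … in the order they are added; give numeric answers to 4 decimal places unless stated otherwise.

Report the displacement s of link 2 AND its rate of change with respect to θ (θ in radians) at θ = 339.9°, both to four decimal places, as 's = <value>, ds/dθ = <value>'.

segment 1 (0° to 27.3°, uniform, h = 16) is passed completely: s = 0.0000 + (16) = 16.0000
segment 2 (27.3° to 213.4°, cycloidal, h = -9) is passed completely: s = 16.0000 + (-9) = 7.0000
segment 3 (213.4° to 242.4°, dwell): s unchanged at 7.0000
θ = 339.9° falls in segment 4 (242.4° to 360°, simple-harmonic, h = -7): β = 339.9 − 242.4 = 97.5°, B = 117.6°; Δs = -7/2·(1 − cos(π·0.8291)) = -6.5074; s = 7.0000 − 6.5074 = 0.4926
velocity in seg [242.4°–360°] (simple-harmonic), θ in radians: β = 97.5° = 1.7017 rad, B = 117.6° = 2.0525 rad; ds/dθ = (πh/(2B)) sin(πβ/B) = (π·(-7)/(2·2.0525)) sin(π·0.8291) = -2.740300 mm/rad

s = 0.4926, ds/dθ = -2.7403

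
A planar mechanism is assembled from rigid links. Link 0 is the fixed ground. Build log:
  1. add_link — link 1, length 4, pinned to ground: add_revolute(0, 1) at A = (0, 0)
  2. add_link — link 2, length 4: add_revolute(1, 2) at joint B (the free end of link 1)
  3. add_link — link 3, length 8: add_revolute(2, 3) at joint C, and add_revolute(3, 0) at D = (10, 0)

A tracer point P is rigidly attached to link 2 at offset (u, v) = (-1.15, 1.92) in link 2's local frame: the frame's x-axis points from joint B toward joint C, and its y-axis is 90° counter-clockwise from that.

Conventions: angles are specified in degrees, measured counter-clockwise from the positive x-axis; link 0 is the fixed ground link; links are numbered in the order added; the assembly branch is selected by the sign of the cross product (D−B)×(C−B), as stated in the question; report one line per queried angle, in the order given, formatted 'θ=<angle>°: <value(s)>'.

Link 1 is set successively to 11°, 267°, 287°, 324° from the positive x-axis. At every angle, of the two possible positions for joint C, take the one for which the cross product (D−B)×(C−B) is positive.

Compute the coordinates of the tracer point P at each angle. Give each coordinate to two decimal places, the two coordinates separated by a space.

A=(0,0), D=(10.00,0)
θ=11°: B = A + 4.00·(cos11°, sin11°) = (3.9265, 0.7632)
θ=11°: |BD| = 6.1213
θ=11°: circle(B,4.00) ∩ circle(D,8.00): a=-0.8601, h=3.9064
θ=11°:   candidates: C₊=(3.5602,4.7464) cross=23.912; C₋=(2.5860,-3.0055) cross=-23.912
θ=11°:   branch + wants cross > 0 → take C=(3.5602,4.7464) (cross=23.912)
θ=11°: ex = (C−B)/|BC| = (-0.0916,0.9958); ey = (-0.9958,-0.0916)
θ=11°: P = B + -1.15·ex + 1.92·ey = (2.1199,-0.5578)
θ=267°: B = A + 4.00·(cos267°, sin267°) = (-0.2093, -3.9945)
θ=267°: |BD| = 10.9630
θ=267°: circle(B,4.00) ∩ circle(D,8.00): a=3.2923, h=2.2717
θ=267°:   candidates: C₊=(2.0289,-0.6794) cross=24.905; C₋=(3.6844,-4.9105) cross=-24.905
θ=267°:   branch + wants cross > 0 → take C=(2.0289,-0.6794) (cross=24.905)
θ=267°: ex = (C−B)/|BC| = (0.5596,0.8288); ey = (-0.8288,0.5596)
θ=267°: P = B + -1.15·ex + 1.92·ey = (-2.4441,-3.8733)
θ=287°: B = A + 4.00·(cos287°, sin287°) = (1.1695, -3.8252)
θ=287°: |BD| = 9.6234
θ=287°: circle(B,4.00) ∩ circle(D,8.00): a=2.3178, h=3.2600
θ=287°:   candidates: C₊=(2.0005,0.0875) cross=31.373; C₋=(4.5921,-5.8953) cross=-31.373
θ=287°:   branch + wants cross > 0 → take C=(2.0005,0.0875) (cross=31.373)
θ=287°: ex = (C−B)/|BC| = (0.2077,0.9782); ey = (-0.9782,0.2077)
θ=287°: P = B + -1.15·ex + 1.92·ey = (-0.9475,-4.5513)
θ=324°: B = A + 4.00·(cos324°, sin324°) = (3.2361, -2.3511)
θ=324°: |BD| = 7.1609
θ=324°: circle(B,4.00) ∩ circle(D,8.00): a=0.2289, h=3.9934
θ=324°:   candidates: C₊=(2.1411,1.4961) cross=28.597; C₋=(4.7635,-6.0480) cross=-28.597
θ=324°:   branch + wants cross > 0 → take C=(2.1411,1.4961) (cross=28.597)
θ=324°: ex = (C−B)/|BC| = (-0.2737,0.9618); ey = (-0.9618,-0.2737)
θ=324°: P = B + -1.15·ex + 1.92·ey = (1.7042,-3.9828)

θ=11°: 2.12 -0.56
θ=267°: -2.44 -3.87
θ=287°: -0.95 -4.55
θ=324°: 1.70 -3.98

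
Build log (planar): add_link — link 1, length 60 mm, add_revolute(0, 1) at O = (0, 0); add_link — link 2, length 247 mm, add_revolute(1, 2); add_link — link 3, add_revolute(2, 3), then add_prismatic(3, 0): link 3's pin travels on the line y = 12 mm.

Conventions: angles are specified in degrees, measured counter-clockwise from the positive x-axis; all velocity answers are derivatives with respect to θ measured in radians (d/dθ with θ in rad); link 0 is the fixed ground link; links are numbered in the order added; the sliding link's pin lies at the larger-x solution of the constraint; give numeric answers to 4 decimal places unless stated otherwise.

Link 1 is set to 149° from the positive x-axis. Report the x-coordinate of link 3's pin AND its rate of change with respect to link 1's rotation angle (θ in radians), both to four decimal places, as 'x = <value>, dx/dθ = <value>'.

geometry: r = 60 mm, L = 247 mm, e = 12 mm
crank pin P = (r cos θ, r sin θ) = (-51.430038, 30.902284)
h = r sin θ − e = 30.902284 − 12 = 18.902284
x = r cos θ + √(L² − h²) = -51.430038 + 246.275666 = 194.845628
dx/dθ = −r sin θ − h·r cos θ/√(L² − h²) (θ in radians; h = 18.902284) = -26.954898

x = 194.8456, dx/dθ = -26.9549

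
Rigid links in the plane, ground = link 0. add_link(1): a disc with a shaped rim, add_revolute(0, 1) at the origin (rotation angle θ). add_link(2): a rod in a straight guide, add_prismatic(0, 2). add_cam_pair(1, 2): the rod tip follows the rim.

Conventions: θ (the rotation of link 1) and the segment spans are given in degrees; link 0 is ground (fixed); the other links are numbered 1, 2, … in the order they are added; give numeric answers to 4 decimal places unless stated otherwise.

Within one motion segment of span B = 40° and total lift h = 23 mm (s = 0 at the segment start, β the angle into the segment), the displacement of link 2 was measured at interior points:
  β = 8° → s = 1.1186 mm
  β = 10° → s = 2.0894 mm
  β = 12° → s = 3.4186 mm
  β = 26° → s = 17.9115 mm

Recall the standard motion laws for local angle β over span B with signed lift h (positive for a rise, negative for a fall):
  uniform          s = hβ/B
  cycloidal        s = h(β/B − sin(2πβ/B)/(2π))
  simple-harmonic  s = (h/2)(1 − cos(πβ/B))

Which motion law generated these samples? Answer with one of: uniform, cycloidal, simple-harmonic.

candidates at β/B = r: uniform s = h·r (linear in β); cycloidal s = h·(r − sin(2πr)/(2π)); simple-harmonic s = (h/2)(1 − cos(πr))
β=8°: printed 1.1186 | uniform 4.6000, cycloidal 1.1186, simple-harmonic 2.1963
β=10°: printed 2.0894 | uniform 5.7500, cycloidal 2.0894, simple-harmonic 3.3683
β=12°: printed 3.4186 | uniform 6.9000, cycloidal 3.4186, simple-harmonic 4.7405
β=26°: printed 17.9115 | uniform 14.9500, cycloidal 17.9115, simple-harmonic 16.7209
only one law matches every sample → cycloidal

cycloidal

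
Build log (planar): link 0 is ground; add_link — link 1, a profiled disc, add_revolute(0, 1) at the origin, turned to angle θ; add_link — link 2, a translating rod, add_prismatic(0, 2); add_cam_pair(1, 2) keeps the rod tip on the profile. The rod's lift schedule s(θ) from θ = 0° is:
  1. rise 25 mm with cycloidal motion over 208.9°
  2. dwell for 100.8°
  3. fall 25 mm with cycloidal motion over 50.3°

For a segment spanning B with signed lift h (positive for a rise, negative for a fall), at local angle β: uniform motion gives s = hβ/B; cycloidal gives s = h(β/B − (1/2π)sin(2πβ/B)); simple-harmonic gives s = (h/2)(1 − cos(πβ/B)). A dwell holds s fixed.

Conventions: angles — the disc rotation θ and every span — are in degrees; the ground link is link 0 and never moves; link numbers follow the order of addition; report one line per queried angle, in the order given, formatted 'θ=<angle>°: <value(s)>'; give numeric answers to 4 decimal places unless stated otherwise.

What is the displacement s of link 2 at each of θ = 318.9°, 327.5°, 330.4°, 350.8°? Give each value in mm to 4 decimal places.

seg 1 [0°–208.9°] cycloidal, h=25: full span → s += 25 → s = 25.0000
seg 2 [208.9°–309.7°] dwell: s stays 25.0000
seg 3 [309.7°–360°] cycloidal, h=-25: θ=318.9° here. β=9.2, B=50.3. -25·(0.1829 − sin(2π·0.1829)/(2π)) = -0.9421 → s = 24.0579
seg 3 [309.7°–360°] cycloidal, h=-25: θ=327.5° here. β=17.8, B=50.3. -25·(0.3539 − sin(2π·0.3539)/(2π)) = -5.6859 → s = 19.3141
seg 3 [309.7°–360°] cycloidal, h=-25: θ=330.4° here. β=20.7, B=50.3. -25·(0.4115 − sin(2π·0.4115)/(2π)) = -8.1887 → s = 16.8113
seg 3 [309.7°–360°] cycloidal, h=-25: θ=350.8° here. β=41.1, B=50.3. -25·(0.8171 − sin(2π·0.8171)/(2π)) = -24.0579 → s = 0.9421

θ=318.9°: 24.0579
θ=327.5°: 19.3141
θ=330.4°: 16.8113
θ=350.8°: 0.9421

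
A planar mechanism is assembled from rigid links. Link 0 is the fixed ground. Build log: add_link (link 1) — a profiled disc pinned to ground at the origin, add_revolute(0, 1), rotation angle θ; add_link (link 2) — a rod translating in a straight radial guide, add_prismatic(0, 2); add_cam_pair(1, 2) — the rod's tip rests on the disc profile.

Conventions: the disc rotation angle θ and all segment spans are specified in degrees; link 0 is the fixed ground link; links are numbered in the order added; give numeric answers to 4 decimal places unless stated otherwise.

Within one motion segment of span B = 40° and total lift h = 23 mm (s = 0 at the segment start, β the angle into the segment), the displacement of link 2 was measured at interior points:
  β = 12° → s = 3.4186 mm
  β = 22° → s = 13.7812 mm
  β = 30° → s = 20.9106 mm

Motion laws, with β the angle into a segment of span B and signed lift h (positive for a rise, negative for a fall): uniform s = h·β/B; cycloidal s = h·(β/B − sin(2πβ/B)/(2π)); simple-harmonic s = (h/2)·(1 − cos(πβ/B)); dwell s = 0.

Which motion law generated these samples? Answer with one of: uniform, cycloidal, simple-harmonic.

candidates at β/B = r: uniform s = h·r (linear in β); cycloidal s = h·(r − sin(2πr)/(2π)); simple-harmonic s = (h/2)(1 − cos(πr))
β=12°: printed 3.4186 | uniform 6.9000, cycloidal 3.4186, simple-harmonic 4.7405
β=22°: printed 13.7812 | uniform 12.6500, cycloidal 13.7812, simple-harmonic 13.2990
β=30°: printed 20.9106 | uniform 17.2500, cycloidal 20.9106, simple-harmonic 19.6317
only one law matches every sample → cycloidal

cycloidal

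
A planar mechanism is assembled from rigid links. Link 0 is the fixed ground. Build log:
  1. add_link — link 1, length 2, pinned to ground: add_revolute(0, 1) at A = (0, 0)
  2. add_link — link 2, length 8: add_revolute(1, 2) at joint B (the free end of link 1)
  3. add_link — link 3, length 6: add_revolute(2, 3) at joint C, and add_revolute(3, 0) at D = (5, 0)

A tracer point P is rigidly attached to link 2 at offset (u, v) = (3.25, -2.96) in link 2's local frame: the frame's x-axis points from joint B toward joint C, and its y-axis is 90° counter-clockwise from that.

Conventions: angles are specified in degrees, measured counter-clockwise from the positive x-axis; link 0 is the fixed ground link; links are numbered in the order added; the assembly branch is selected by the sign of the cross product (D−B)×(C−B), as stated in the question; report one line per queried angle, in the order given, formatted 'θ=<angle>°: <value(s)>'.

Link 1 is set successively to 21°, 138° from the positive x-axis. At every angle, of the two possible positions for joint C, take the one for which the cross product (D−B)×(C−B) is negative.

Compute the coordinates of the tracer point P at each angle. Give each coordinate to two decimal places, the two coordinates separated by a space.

A=(0,0), D=(5.00,0)
θ=21°: B = A + 2.00·(cos21°, sin21°) = (1.8672, 0.7167)
θ=21°: |BD| = 3.2138
θ=21°: circle(B,8.00) ∩ circle(D,6.00): a=5.9631, h=5.3330
θ=21°:   candidates: C₊=(8.8695,4.5855) cross=17.139; C₋=(6.4907,-5.8119) cross=-17.139
θ=21°:   branch - wants cross < 0 → take C=(6.4907,-5.8119) (cross=-17.139)
θ=21°: ex = (C−B)/|BC| = (0.5779,-0.8161); ey = (0.8161,0.5779)
θ=21°: P = B + 3.25·ex + -2.96·ey = (1.3299,-3.6462)
θ=138°: B = A + 2.00·(cos138°, sin138°) = (-1.4863, 1.3383)
θ=138°: |BD| = 6.6229
θ=138°: circle(B,8.00) ∩ circle(D,6.00): a=5.4253, h=5.8793
θ=138°:   candidates: C₊=(5.0151,6.0000) cross=38.938; C₋=(2.6391,-5.5160) cross=-38.938
θ=138°:   branch - wants cross < 0 → take C=(2.6391,-5.5160) (cross=-38.938)
θ=138°: ex = (C−B)/|BC| = (0.5157,-0.8568); ey = (0.8568,0.5157)
θ=138°: P = B + 3.25·ex + -2.96·ey = (-2.3464,-2.9727)

θ=21°: 1.33 -3.65
θ=138°: -2.35 -2.97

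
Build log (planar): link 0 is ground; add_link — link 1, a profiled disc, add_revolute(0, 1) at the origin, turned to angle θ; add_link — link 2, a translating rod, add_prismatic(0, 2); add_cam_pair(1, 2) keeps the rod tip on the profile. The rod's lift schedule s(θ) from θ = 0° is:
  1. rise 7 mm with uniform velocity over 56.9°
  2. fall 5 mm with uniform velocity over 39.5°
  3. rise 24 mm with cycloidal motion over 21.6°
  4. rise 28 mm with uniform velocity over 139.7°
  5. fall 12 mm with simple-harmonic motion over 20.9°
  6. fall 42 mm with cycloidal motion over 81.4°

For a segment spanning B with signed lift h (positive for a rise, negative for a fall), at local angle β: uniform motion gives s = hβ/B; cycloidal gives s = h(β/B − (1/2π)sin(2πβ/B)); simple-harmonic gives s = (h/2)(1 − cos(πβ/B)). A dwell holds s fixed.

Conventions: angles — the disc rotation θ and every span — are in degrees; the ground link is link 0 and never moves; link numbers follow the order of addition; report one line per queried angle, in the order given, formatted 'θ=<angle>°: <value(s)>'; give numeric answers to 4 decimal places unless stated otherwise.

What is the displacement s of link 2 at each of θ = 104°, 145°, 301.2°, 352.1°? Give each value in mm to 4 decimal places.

seg 1 [0°–56.9°] uniform, h=7: full span → s += 7 → s = 7.0000
seg 2 [56.9°–96.4°] uniform, h=-5: full span → s += -5 → s = 2.0000
seg 3 [96.4°–118°] cycloidal, h=24: θ=104° here. β=7.6, B=21.6. 24·(0.3519 − sin(2π·0.3519)/(2π)) = 5.3806 → s = 7.3806
seg 3 [96.4°–118°] cycloidal, h=24: full span → s += 24 → s = 26.0000
seg 4 [118°–257.7°] uniform, h=28: θ=145° here. β=27, B=139.7. 28·27/139.7 = 5.4116 → s = 31.4116
seg 4 [118°–257.7°] uniform, h=28: full span → s += 28 → s = 54.0000
seg 5 [257.7°–278.6°] simple-harmonic, h=-12: full span → s += -12 → s = 42.0000
seg 6 [278.6°–360°] cycloidal, h=-42: θ=301.2° here. β=22.6, B=81.4. -42·(0.2776 − sin(2π·0.2776)/(2π)) = -5.0770 → s = 36.9230
seg 6 [278.6°–360°] cycloidal, h=-42: θ=352.1° here. β=73.5, B=81.4. -42·(0.9029 − sin(2π·0.9029)/(2π)) = -41.7520 → s = 0.2480

θ=104°: 7.3806
θ=145°: 31.4116
θ=301.2°: 36.9230
θ=352.1°: 0.2480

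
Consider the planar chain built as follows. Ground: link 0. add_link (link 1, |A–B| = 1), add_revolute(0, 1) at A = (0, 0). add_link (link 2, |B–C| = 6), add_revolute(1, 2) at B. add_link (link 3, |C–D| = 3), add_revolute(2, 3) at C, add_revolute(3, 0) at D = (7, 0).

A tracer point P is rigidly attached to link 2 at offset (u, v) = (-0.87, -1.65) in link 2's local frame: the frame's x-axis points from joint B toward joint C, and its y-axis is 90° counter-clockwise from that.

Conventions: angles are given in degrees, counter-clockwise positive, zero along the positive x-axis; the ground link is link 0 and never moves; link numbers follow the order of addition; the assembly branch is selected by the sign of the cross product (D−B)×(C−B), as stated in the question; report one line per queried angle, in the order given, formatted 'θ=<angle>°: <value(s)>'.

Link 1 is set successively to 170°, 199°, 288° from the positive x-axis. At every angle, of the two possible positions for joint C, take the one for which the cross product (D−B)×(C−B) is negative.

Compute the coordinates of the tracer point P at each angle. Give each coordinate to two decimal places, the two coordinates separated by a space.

A=(0,0), D=(7.00,0)
θ=170°: B = A + 1.00·(cos170°, sin170°) = (-0.9848, 0.1736)
θ=170°: |BD| = 7.9867
θ=170°: circle(B,6.00) ∩ circle(D,3.00): a=5.6837, h=1.9225
θ=170°:   candidates: C₊=(4.7393,1.9721) cross=15.354; C₋=(4.6557,-1.8720) cross=-15.354
θ=170°:   branch - wants cross < 0 → take C=(4.6557,-1.8720) (cross=-15.354)
θ=170°: ex = (C−B)/|BC| = (0.9401,-0.3409); ey = (0.3409,0.9401)
θ=170°: P = B + -0.87·ex + -1.65·ey = (-2.3652,-1.0809)
θ=199°: B = A + 1.00·(cos199°, sin199°) = (-0.9455, -0.3256)
θ=199°: |BD| = 7.9522
θ=199°: circle(B,6.00) ∩ circle(D,3.00): a=5.6737, h=1.9516
θ=199°:   candidates: C₊=(4.6436,1.8567) cross=15.519; C₋=(4.8034,-2.0432) cross=-15.519
θ=199°:   branch - wants cross < 0 → take C=(4.8034,-2.0432) (cross=-15.519)
θ=199°: ex = (C−B)/|BC| = (0.9581,-0.2863); ey = (0.2863,0.9581)
θ=199°: P = B + -0.87·ex + -1.65·ey = (-2.2515,-1.6574)
θ=288°: B = A + 1.00·(cos288°, sin288°) = (0.3090, -0.9511)
θ=288°: |BD| = 6.7582
θ=288°: circle(B,6.00) ∩ circle(D,3.00): a=5.3767, h=2.6630
θ=288°:   candidates: C₊=(5.2574,2.4420) cross=17.997; C₋=(6.0069,-2.8309) cross=-17.997
θ=288°:   branch - wants cross < 0 → take C=(6.0069,-2.8309) (cross=-17.997)
θ=288°: ex = (C−B)/|BC| = (0.9497,-0.3133); ey = (0.3133,0.9497)
θ=288°: P = B + -0.87·ex + -1.65·ey = (-1.0341,-2.2454)

θ=170°: -2.37 -1.08
θ=199°: -2.25 -1.66
θ=288°: -1.03 -2.25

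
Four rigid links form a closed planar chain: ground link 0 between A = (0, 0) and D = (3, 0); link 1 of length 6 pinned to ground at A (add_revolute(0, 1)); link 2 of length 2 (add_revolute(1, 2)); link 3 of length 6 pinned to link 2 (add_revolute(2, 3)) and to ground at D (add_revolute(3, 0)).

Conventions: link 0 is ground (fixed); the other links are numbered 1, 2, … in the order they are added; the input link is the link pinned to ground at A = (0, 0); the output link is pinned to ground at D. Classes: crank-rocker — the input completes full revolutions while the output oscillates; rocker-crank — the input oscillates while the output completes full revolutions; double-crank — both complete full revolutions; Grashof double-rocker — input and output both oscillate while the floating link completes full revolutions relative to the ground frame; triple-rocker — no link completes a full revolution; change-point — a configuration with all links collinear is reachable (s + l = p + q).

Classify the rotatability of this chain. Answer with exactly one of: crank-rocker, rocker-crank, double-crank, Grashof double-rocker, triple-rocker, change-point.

lengths: ground=3, input=6, coupler=2, output=6
sorted: s=2 (shortest), l=6 (longest), p+q=9
s + l = 8 vs p + q = 9
s + l < p + q (Grashof) with shortest = coupler link → Grashof double-rocker

Grashof double-rocker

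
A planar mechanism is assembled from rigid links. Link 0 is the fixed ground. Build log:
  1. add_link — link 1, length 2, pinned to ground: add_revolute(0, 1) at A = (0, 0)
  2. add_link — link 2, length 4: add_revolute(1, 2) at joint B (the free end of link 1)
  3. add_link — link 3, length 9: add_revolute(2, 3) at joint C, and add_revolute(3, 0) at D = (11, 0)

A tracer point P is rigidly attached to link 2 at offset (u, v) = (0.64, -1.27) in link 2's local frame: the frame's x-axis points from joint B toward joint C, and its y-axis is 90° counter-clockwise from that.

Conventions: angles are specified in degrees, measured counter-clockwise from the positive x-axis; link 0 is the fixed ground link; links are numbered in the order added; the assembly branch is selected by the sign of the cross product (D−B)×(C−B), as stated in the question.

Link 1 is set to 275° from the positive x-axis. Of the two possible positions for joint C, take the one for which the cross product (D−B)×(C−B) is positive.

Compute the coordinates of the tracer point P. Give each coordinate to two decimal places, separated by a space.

A=(0,0), D=(11.00,0)
B = A + 2.00·(cos275°, sin275°) = (0.1743, -1.9924)
|BD| = 11.0075
circle(B,4.00) ∩ circle(D,9.00): a=2.5512, h=3.0808
  candidates: C₊=(2.1258,1.4993) cross=33.912; C₋=(3.2410,-4.5605) cross=-33.912
  branch + wants cross > 0 → take C=(2.1258,1.4993) (cross=33.912)
ex = (C−B)/|BC| = (0.4879,0.8729); ey = (-0.8729,0.4879)
P = B + 0.64·ex + -1.27·ey = (1.5952,-2.0533)

1.60 -2.05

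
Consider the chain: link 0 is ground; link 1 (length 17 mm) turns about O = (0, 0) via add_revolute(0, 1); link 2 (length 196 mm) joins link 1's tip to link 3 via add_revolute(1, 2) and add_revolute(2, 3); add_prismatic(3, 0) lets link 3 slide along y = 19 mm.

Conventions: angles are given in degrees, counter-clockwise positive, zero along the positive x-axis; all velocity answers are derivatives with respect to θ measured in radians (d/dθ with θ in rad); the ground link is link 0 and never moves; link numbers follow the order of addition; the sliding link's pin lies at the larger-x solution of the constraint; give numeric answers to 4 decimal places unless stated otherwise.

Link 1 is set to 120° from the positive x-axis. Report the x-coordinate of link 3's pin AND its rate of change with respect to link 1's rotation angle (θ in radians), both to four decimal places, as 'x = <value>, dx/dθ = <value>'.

geometry: r = 17 mm, L = 196 mm, e = 19 mm
crank pin P = (r cos θ, r sin θ) = (-8.500000, 14.722432)
h = r sin θ − e = 14.722432 − 19 = -4.277568
x = r cos θ + √(L² − h²) = -8.500000 + 195.953317 = 187.453317
dx/dθ = −r sin θ − h·r cos θ/√(L² − h²) (θ in radians; h = -4.277568) = -14.907983

x = 187.4533, dx/dθ = -14.9080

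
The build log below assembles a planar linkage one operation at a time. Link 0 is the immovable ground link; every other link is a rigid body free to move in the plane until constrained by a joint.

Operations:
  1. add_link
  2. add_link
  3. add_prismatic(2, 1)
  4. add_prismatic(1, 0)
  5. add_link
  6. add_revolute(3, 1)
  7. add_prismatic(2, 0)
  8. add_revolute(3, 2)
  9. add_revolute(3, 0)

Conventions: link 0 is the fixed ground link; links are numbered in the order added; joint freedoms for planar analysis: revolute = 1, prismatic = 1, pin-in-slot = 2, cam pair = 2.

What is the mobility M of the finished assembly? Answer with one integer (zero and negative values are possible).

link 0 = ground. State L|J1|J2 = 1|0|0
+link1  2|0|0
+link2  3|0|0
P(2,1) f=1→J1  3|1|0
P(1,0) f=1→J1  3|2|0
+link3  4|2|0
R(3,1) f=1→J1  4|3|0
P(2,0) f=1→J1  4|4|0
R(3,2) f=1→J1  4|5|0
R(3,0) f=1→J1  4|6|0
M = 3(4−1)−2·6−0 = 9−12−0 = -3

M = -3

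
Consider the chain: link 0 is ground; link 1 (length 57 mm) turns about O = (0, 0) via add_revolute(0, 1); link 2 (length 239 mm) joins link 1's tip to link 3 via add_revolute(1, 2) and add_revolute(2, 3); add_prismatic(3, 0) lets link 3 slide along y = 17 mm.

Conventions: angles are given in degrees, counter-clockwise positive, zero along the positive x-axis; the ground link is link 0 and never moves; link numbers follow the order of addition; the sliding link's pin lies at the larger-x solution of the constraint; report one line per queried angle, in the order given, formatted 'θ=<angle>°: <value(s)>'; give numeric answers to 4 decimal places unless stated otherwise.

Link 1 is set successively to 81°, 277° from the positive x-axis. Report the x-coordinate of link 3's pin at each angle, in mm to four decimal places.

geometry: r = 57 mm, L = 239 mm, e = 17 mm
θ=81°: crank pin P = (r cos θ, r sin θ) = (8.916765, 56.298235)
θ=81°: h = r sin θ − e = 56.298235 − 17 = 39.298235
θ=81°: x = r cos θ + √(L² − h²) = 8.916765 + 235.747001 = 244.663766
θ=277°: crank pin P = (r cos θ, r sin θ) = (6.946553, -56.575131)
θ=277°: h = r sin θ − e = -56.575131 − 17 = -73.575131
θ=277°: x = r cos θ + √(L² − h²) = 6.946553 + 227.393272 = 234.339825

θ=81°: 244.6638
θ=277°: 234.3398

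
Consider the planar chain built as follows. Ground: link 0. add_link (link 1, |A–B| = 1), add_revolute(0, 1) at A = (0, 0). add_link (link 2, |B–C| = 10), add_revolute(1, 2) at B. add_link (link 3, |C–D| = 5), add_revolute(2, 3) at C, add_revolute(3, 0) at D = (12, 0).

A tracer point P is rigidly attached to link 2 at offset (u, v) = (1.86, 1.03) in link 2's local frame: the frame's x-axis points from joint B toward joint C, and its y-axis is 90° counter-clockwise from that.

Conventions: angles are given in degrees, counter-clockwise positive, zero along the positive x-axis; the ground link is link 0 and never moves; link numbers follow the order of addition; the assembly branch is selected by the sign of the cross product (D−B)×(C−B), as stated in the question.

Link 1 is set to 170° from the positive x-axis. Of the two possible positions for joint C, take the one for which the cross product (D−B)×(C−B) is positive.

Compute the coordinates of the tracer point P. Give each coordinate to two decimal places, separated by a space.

A=(0,0), D=(12.00,0)
B = A + 1.00·(cos170°, sin170°) = (-0.9848, 0.1736)
|BD| = 12.9860
circle(B,10.00) ∩ circle(D,5.00): a=9.3807, h=3.4644
  candidates: C₊=(8.4414,3.5123) cross=44.989; C₋=(8.3487,-3.4159) cross=-44.989
  branch + wants cross > 0 → take C=(8.4414,3.5123) (cross=44.989)
ex = (C−B)/|BC| = (0.9426,0.3339); ey = (-0.3339,0.9426)
P = B + 1.86·ex + 1.03·ey = (0.4246,1.7655)

0.42 1.77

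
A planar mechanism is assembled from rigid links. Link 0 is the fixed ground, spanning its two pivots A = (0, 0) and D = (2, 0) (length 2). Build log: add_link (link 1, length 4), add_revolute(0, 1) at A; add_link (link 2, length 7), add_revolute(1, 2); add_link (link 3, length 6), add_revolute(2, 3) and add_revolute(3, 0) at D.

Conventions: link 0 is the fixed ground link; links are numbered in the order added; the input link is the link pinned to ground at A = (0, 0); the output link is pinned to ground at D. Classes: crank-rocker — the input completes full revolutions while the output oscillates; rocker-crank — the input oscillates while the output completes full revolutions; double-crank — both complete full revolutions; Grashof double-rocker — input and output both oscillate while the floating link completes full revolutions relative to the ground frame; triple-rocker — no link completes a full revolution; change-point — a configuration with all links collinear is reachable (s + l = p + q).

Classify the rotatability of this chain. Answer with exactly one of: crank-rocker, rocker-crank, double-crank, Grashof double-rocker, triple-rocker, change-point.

lengths: ground=2, input=4, coupler=7, output=6
sorted: s=2 (shortest), l=7 (longest), p+q=10
s + l = 9 vs p + q = 10
s + l < p + q (Grashof) with shortest = ground link → double-crank

double-crank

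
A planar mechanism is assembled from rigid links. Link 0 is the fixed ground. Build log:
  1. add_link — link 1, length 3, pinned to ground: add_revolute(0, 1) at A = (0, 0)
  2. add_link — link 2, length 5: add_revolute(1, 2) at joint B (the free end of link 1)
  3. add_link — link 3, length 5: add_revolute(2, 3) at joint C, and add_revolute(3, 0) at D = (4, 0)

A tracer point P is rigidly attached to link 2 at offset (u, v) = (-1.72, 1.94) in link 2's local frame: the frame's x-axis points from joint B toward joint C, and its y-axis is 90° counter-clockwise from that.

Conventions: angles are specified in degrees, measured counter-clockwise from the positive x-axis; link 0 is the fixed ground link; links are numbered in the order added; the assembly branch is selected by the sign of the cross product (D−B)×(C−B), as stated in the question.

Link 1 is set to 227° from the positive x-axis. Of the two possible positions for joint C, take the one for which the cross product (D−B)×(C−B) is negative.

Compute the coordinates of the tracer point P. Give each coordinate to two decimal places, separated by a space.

A=(0,0), D=(4.00,0)
B = A + 3.00·(cos227°, sin227°) = (-2.0460, -2.1941)
|BD| = 6.4318
circle(B,5.00) ∩ circle(D,5.00): a=3.2159, h=3.8286
  candidates: C₊=(-0.3290,2.5019) cross=24.625; C₋=(2.2830,-4.6960) cross=-24.625
  branch - wants cross < 0 → take C=(2.2830,-4.6960) (cross=-24.625)
ex = (C−B)/|BC| = (0.8658,-0.5004); ey = (0.5004,0.8658)
P = B + -1.72·ex + 1.94·ey = (-2.5644,0.3463)

-2.56 0.35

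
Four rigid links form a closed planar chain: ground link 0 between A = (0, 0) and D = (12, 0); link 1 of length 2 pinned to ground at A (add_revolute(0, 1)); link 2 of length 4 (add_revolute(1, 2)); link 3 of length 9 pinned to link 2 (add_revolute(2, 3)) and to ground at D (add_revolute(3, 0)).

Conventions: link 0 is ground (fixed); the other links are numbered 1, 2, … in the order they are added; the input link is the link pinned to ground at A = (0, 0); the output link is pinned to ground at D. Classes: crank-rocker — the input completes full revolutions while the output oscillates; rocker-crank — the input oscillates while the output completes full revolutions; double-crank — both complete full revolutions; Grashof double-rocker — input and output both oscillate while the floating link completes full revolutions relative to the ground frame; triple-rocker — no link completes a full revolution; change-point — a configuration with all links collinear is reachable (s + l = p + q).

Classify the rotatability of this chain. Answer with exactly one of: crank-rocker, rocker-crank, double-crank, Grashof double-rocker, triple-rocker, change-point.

lengths: ground=12, input=2, coupler=4, output=9
sorted: s=2 (shortest), l=12 (longest), p+q=13
s + l = 14 vs p + q = 13
s + l > p + q → non-Grashof → no link fully rotates → triple-rocker

triple-rocker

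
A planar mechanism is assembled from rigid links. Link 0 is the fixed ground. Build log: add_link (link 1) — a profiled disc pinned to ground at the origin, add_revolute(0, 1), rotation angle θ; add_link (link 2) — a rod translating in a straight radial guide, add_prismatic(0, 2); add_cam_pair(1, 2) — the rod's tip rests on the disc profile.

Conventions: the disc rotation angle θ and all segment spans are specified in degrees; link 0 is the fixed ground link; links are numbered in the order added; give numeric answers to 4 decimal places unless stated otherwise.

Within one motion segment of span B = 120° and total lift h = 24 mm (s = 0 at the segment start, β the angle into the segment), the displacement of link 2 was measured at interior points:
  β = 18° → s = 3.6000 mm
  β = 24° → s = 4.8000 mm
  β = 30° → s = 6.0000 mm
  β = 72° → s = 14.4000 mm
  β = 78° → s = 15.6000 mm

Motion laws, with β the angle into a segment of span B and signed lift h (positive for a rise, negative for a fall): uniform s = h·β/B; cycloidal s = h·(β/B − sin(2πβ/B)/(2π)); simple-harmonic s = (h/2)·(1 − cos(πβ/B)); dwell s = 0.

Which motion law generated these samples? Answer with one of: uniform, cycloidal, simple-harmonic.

candidates at β/B = r: uniform s = h·r (linear in β); cycloidal s = h·(r − sin(2πr)/(2π)); simple-harmonic s = (h/2)(1 − cos(πr))
β=18°: printed 3.6000 | uniform 3.6000, cycloidal 0.5098, simple-harmonic 1.3079
β=24°: printed 4.8000 | uniform 4.8000, cycloidal 1.1672, simple-harmonic 2.2918
β=30°: printed 6.0000 | uniform 6.0000, cycloidal 2.1803, simple-harmonic 3.5147
β=72°: printed 14.4000 | uniform 14.4000, cycloidal 16.6452, simple-harmonic 15.7082
β=78°: printed 15.6000 | uniform 15.6000, cycloidal 18.6902, simple-harmonic 17.4479
only one law matches every sample → uniform

uniform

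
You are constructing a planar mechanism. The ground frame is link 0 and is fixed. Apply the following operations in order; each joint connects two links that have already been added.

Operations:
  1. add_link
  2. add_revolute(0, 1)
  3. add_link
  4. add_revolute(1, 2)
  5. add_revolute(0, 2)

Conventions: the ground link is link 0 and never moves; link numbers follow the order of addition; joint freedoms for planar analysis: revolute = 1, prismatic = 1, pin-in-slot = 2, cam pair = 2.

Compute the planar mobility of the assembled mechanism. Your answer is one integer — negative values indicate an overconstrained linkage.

(L,J1,J2)=(1,0,0); link0 fixed
link1: (2,0,0)
R 0-1 [J1]: (2,1,0)
link2: (3,1,0)
R 1-2 [J1]: (3,2,0)
R 0-2 [J1]: (3,3,0)
Grübler: 3·2 − 2·3 − 0 = 0

M = 0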